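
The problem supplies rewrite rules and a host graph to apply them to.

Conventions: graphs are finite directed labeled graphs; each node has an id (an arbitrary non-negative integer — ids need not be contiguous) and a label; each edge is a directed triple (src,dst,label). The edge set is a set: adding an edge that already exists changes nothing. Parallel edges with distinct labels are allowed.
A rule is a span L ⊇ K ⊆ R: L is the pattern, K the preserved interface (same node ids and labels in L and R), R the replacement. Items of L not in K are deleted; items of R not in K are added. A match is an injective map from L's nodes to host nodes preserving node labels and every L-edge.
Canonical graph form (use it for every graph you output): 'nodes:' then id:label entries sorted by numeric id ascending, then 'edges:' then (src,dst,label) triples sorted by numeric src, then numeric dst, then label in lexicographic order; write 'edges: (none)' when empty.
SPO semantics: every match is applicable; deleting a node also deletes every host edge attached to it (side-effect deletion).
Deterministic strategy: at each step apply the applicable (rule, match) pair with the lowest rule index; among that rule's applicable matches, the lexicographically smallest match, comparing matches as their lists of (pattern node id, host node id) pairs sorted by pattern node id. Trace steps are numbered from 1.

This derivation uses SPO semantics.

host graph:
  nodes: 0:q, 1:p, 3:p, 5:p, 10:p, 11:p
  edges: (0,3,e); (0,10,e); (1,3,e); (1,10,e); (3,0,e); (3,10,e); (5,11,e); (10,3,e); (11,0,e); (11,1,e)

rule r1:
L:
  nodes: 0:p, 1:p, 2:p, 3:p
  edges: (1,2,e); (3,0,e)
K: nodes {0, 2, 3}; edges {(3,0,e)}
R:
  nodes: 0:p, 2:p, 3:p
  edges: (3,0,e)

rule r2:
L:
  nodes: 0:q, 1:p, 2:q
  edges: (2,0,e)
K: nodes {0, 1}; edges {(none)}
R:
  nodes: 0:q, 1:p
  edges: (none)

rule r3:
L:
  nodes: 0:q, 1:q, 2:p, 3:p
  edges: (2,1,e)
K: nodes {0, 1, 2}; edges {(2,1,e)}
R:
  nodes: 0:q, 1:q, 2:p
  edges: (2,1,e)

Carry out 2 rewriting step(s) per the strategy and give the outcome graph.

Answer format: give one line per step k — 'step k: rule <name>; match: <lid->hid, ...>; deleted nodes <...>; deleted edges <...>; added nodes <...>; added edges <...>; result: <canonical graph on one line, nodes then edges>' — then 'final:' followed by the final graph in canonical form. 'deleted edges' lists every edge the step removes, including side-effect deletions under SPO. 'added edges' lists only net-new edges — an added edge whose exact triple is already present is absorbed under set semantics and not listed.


step 1: rule r1; match: 0->1, 1->3, 2->10, 3->11; deleted nodes 3; deleted edges (0,3,e); (1,3,e); (3,0,e); (3,10,e); (10,3,e); added nodes (none); added edges (none); result: nodes: 0:q, 1:p, 5:p, 10:p, 11:p edges: (0,10,e); (1,10,e); (5,11,e); (11,0,e); (11,1,e)
step 2: rule r1; match: 0->10, 1->5, 2->11, 3->1; deleted nodes 5; deleted edges (5,11,e); added nodes (none); added edges (none); result: nodes: 0:q, 1:p, 10:p, 11:p edges: (0,10,e); (1,10,e); (11,0,e); (11,1,e)
final:
nodes: 0:q, 1:p, 10:p, 11:p
edges: (0,10,e); (1,10,e); (11,0,e); (11,1,e)


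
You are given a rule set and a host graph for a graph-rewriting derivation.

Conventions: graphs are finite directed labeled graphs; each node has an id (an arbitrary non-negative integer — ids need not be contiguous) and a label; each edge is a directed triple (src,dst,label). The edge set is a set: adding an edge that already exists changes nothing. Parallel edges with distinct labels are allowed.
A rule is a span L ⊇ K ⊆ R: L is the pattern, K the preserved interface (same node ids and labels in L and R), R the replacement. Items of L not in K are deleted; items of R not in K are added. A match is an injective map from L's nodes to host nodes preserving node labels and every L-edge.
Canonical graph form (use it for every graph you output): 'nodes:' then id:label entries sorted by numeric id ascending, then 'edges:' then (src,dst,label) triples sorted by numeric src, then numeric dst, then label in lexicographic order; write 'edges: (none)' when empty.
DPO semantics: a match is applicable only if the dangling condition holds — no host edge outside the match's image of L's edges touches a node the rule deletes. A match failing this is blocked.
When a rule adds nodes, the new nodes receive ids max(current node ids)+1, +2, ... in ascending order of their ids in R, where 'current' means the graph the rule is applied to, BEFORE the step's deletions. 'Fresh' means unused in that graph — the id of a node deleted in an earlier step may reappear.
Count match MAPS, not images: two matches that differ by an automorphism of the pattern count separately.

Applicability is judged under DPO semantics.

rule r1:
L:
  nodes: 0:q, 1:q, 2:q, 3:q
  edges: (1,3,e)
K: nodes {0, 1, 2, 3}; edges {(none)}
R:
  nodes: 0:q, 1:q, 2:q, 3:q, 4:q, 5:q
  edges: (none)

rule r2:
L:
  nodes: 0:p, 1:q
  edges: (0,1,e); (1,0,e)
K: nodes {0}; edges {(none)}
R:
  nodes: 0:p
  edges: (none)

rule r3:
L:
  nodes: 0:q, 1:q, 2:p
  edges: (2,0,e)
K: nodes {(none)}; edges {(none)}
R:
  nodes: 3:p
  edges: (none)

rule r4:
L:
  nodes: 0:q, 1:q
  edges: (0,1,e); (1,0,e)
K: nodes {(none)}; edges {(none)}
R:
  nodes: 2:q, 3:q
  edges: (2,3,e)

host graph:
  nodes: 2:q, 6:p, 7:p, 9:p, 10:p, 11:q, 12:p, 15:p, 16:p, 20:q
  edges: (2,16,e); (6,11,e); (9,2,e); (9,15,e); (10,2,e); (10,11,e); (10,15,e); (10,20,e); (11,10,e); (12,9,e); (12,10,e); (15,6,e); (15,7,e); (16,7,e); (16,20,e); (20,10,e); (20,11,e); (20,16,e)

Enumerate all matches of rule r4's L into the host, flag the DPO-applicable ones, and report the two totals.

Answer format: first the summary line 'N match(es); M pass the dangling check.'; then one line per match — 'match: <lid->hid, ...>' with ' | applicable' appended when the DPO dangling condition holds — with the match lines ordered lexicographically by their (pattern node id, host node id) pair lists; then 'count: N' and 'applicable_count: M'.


0 match(es); 0 pass the dangling check.
count: 0
applicable_count: 0


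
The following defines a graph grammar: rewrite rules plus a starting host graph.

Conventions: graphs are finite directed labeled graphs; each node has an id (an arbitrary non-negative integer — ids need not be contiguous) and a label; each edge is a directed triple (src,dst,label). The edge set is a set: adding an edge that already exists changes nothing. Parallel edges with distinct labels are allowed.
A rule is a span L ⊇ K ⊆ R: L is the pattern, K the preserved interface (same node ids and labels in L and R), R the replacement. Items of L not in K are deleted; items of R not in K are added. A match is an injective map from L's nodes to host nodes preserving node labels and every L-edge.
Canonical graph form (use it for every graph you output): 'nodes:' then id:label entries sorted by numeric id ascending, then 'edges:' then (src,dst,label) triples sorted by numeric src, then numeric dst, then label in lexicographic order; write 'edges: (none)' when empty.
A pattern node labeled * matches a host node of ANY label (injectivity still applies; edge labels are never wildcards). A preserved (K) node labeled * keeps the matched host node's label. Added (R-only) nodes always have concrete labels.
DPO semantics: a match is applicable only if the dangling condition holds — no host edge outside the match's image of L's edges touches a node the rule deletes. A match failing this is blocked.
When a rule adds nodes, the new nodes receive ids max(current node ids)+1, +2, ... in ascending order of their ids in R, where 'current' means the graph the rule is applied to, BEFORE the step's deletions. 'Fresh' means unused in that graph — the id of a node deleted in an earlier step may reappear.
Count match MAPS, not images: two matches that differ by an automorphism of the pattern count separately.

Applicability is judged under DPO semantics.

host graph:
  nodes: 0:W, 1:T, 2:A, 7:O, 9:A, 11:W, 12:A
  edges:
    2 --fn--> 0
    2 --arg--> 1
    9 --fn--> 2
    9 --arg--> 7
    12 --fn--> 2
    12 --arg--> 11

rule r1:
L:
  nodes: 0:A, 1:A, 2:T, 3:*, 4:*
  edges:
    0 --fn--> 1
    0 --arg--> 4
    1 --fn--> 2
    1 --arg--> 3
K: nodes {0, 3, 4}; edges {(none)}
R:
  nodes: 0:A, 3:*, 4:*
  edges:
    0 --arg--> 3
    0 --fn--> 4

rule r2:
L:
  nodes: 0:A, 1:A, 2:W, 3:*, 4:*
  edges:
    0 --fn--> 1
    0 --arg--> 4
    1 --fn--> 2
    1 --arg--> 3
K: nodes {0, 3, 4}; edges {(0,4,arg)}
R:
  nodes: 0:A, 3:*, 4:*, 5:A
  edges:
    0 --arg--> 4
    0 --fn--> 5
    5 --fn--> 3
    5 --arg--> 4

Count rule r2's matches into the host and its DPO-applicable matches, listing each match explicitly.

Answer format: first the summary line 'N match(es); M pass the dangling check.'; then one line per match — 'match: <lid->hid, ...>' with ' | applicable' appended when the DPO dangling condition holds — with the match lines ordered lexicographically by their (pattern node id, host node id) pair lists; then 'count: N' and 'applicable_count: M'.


2 match(es); 0 pass the dangling check.
match: 0->9, 1->2, 2->0, 3->1, 4->7
match: 0->12, 1->2, 2->0, 3->1, 4->11
count: 2
applicable_count: 0


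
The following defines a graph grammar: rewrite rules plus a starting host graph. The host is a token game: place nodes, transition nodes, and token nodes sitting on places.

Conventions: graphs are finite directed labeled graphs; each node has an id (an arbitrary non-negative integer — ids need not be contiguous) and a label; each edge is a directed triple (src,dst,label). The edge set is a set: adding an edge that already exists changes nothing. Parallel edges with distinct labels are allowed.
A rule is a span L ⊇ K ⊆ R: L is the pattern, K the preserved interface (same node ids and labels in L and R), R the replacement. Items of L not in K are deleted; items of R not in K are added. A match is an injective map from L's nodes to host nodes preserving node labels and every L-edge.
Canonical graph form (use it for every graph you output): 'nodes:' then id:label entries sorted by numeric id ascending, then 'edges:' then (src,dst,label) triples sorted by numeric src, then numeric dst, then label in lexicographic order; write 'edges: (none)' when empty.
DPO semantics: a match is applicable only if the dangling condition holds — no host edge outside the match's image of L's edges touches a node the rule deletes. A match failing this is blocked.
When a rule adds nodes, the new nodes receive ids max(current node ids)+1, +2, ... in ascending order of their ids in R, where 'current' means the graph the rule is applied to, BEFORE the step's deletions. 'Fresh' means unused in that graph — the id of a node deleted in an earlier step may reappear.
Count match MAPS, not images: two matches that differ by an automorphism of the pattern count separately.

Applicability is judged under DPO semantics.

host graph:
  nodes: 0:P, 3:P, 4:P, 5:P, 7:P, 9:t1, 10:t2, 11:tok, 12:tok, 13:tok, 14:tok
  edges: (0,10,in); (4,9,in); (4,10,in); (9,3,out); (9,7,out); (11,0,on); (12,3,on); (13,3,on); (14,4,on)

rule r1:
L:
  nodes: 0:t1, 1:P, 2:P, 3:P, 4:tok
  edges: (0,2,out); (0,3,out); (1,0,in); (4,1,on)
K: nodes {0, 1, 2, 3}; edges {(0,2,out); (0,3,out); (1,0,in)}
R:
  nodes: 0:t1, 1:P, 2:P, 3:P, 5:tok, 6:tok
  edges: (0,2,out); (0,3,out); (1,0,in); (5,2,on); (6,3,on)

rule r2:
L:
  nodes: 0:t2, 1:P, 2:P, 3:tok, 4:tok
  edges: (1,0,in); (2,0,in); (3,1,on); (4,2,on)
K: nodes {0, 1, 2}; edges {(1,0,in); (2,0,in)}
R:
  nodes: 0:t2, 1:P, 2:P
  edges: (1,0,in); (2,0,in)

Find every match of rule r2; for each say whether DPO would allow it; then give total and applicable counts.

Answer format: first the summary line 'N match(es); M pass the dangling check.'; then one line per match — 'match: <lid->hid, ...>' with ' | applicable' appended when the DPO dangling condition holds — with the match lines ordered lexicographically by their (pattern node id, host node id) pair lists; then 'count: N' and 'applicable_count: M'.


2 match(es); 2 pass the dangling check.
match: 0->10, 1->0, 2->4, 3->11, 4->14 | applicable
match: 0->10, 1->4, 2->0, 3->14, 4->11 | applicable
count: 2
applicable_count: 2


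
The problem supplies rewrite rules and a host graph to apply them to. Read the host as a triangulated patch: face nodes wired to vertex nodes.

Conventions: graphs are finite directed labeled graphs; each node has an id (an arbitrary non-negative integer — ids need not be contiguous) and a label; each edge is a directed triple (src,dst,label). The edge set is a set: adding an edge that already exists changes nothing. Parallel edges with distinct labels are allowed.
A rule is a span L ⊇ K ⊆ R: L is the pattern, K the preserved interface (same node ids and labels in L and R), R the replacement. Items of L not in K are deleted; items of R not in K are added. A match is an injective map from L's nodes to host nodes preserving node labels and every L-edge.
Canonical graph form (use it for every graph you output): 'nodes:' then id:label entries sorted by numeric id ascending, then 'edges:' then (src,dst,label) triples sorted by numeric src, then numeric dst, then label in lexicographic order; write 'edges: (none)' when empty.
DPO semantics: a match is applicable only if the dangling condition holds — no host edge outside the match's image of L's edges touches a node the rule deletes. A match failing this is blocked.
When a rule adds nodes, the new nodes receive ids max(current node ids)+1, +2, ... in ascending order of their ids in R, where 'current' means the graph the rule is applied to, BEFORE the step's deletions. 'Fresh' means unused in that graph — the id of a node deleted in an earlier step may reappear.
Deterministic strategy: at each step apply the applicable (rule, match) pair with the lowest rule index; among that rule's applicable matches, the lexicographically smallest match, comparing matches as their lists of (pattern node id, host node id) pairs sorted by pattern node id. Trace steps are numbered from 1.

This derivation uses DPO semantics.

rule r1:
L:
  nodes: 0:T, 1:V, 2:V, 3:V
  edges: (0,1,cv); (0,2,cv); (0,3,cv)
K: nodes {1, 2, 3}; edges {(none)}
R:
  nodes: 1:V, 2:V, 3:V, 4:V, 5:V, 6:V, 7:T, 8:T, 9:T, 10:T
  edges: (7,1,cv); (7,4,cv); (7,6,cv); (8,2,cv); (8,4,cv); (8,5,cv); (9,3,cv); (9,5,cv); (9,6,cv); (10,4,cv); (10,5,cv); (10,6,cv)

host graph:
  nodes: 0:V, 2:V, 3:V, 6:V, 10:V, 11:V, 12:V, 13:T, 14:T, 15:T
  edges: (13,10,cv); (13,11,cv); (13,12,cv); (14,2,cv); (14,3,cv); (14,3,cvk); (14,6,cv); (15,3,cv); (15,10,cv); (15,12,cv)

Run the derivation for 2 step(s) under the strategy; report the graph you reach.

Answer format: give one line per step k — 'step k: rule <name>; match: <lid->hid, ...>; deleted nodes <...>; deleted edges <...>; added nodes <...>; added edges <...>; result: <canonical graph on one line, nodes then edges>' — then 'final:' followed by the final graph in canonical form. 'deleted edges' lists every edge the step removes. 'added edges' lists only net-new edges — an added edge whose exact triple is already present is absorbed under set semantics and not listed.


step 1: rule r1; match: 0->13, 1->10, 2->11, 3->12; deleted nodes 13; deleted edges (13,10,cv); (13,11,cv); (13,12,cv); added nodes 16, 17, 18, 19, 20, 21, 22; added edges (19,10,cv); (19,16,cv); (19,18,cv); (20,11,cv); (20,16,cv); (20,17,cv); (21,12,cv); (21,17,cv); (21,18,cv); (22,16,cv); (22,17,cv); (22,18,cv); result: nodes: 0:V, 2:V, 3:V, 6:V, 10:V, 11:V, 12:V, 14:T, 15:T, 16:V, 17:V, 18:V, 19:T, 20:T, 21:T, 22:T edges: (14,2,cv); (14,3,cv); (14,3,cvk); (14,6,cv); (15,3,cv); (15,10,cv); (15,12,cv); (19,10,cv); (19,16,cv); (19,18,cv); (20,11,cv); (20,16,cv); (20,17,cv); (21,12,cv); (21,17,cv); (21,18,cv); (22,16,cv); (22,17,cv); (22,18,cv)
step 2: rule r1; match: 0->15, 1->3, 2->10, 3->12; deleted nodes 15; deleted edges (15,3,cv); (15,10,cv); (15,12,cv); added nodes 23, 24, 25, 26, 27, 28, 29; added edges (26,3,cv); (26,23,cv); (26,25,cv); (27,10,cv); (27,23,cv); (27,24,cv); (28,12,cv); (28,24,cv); (28,25,cv); (29,23,cv); (29,24,cv); (29,25,cv); result: nodes: 0:V, 2:V, 3:V, 6:V, 10:V, 11:V, 12:V, 14:T, 16:V, 17:V, 18:V, 19:T, 20:T, 21:T, 22:T, 23:V, 24:V, 25:V, 26:T, 27:T, 28:T, 29:T edges: (14,2,cv); (14,3,cv); (14,3,cvk); (14,6,cv); (19,10,cv); (19,16,cv); (19,18,cv); (20,11,cv); (20,16,cv); (20,17,cv); (21,12,cv); (21,17,cv); (21,18,cv); (22,16,cv); (22,17,cv); (22,18,cv); (26,3,cv); (26,23,cv); (26,25,cv); (27,10,cv); (27,23,cv); (27,24,cv); (28,12,cv); (28,24,cv); (28,25,cv); (29,23,cv); (29,24,cv); (29,25,cv)
final:
nodes: 0:V, 2:V, 3:V, 6:V, 10:V, 11:V, 12:V, 14:T, 16:V, 17:V, 18:V, 19:T, 20:T, 21:T, 22:T, 23:V, 24:V, 25:V, 26:T, 27:T, 28:T, 29:T
edges: (14,2,cv); (14,3,cv); (14,3,cvk); (14,6,cv); (19,10,cv); (19,16,cv); (19,18,cv); (20,11,cv); (20,16,cv); (20,17,cv); (21,12,cv); (21,17,cv); (21,18,cv); (22,16,cv); (22,17,cv); (22,18,cv); (26,3,cv); (26,23,cv); (26,25,cv); (27,10,cv); (27,23,cv); (27,24,cv); (28,12,cv); (28,24,cv); (28,25,cv); (29,23,cv); (29,24,cv); (29,25,cv)


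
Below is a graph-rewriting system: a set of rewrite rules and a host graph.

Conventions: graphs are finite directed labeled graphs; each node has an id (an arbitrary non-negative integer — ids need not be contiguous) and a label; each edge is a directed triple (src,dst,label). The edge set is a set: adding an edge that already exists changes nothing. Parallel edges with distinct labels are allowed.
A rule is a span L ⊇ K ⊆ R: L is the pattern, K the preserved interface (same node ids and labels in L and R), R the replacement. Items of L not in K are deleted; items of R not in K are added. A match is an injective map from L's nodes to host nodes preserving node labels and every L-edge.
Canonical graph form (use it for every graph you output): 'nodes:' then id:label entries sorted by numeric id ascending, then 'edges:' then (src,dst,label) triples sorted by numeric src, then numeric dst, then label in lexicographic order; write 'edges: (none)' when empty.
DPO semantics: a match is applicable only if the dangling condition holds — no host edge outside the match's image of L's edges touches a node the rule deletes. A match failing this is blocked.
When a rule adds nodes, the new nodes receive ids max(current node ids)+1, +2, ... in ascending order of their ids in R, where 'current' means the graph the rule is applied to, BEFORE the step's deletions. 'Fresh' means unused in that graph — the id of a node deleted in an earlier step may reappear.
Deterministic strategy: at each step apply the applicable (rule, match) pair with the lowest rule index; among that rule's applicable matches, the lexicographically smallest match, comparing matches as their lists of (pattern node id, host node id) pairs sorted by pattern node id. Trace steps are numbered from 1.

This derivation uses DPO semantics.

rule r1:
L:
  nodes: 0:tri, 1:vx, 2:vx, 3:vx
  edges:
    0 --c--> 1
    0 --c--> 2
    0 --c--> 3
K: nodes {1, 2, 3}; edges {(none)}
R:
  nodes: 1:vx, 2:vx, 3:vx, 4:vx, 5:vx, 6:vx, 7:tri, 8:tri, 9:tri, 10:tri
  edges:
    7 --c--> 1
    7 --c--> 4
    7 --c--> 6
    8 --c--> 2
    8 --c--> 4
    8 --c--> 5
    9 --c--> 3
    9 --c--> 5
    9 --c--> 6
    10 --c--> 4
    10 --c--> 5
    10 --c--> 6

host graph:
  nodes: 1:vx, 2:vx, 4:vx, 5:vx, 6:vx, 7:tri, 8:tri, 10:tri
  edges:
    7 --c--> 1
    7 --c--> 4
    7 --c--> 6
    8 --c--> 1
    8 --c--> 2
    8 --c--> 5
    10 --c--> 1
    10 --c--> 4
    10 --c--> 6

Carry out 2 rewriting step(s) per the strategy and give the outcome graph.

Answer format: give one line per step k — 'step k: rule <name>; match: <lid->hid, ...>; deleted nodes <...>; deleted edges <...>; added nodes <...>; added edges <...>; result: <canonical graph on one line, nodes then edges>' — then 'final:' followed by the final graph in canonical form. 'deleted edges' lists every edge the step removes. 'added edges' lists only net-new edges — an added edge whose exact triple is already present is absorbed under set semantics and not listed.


step 1: rule r1; match: 0->7, 1->1, 2->4, 3->6; deleted nodes 7; deleted edges (7,1,c); (7,4,c); (7,6,c); added nodes 11, 12, 13, 14, 15, 16, 17; added edges (14,1,c); (14,11,c); (14,13,c); (15,4,c); (15,11,c); (15,12,c); (16,6,c); (16,12,c); (16,13,c); (17,11,c); (17,12,c); (17,13,c); result: nodes: 1:vx, 2:vx, 4:vx, 5:vx, 6:vx, 8:tri, 10:tri, 11:vx, 12:vx, 13:vx, 14:tri, 15:tri, 16:tri, 17:tri edges: (8,1,c); (8,2,c); (8,5,c); (10,1,c); (10,4,c); (10,6,c); (14,1,c); (14,11,c); (14,13,c); (15,4,c); (15,11,c); (15,12,c); (16,6,c); (16,12,c); (16,13,c); (17,11,c); (17,12,c); (17,13,c)
step 2: rule r1; match: 0->8, 1->1, 2->2, 3->5; deleted nodes 8; deleted edges (8,1,c); (8,2,c); (8,5,c); added nodes 18, 19, 20, 21, 22, 23, 24; added edges (21,1,c); (21,18,c); (21,20,c); (22,2,c); (22,18,c); (22,19,c); (23,5,c); (23,19,c); (23,20,c); (24,18,c); (24,19,c); (24,20,c); result: nodes: 1:vx, 2:vx, 4:vx, 5:vx, 6:vx, 10:tri, 11:vx, 12:vx, 13:vx, 14:tri, 15:tri, 16:tri, 17:tri, 18:vx, 19:vx, 20:vx, 21:tri, 22:tri, 23:tri, 24:tri edges: (10,1,c); (10,4,c); (10,6,c); (14,1,c); (14,11,c); (14,13,c); (15,4,c); (15,11,c); (15,12,c); (16,6,c); (16,12,c); (16,13,c); (17,11,c); (17,12,c); (17,13,c); (21,1,c); (21,18,c); (21,20,c); (22,2,c); (22,18,c); (22,19,c); (23,5,c); (23,19,c); (23,20,c); (24,18,c); (24,19,c); (24,20,c)
final:
nodes: 1:vx, 2:vx, 4:vx, 5:vx, 6:vx, 10:tri, 11:vx, 12:vx, 13:vx, 14:tri, 15:tri, 16:tri, 17:tri, 18:vx, 19:vx, 20:vx, 21:tri, 22:tri, 23:tri, 24:tri
edges: (10,1,c); (10,4,c); (10,6,c); (14,1,c); (14,11,c); (14,13,c); (15,4,c); (15,11,c); (15,12,c); (16,6,c); (16,12,c); (16,13,c); (17,11,c); (17,12,c); (17,13,c); (21,1,c); (21,18,c); (21,20,c); (22,2,c); (22,18,c); (22,19,c); (23,5,c); (23,19,c); (23,20,c); (24,18,c); (24,19,c); (24,20,c)


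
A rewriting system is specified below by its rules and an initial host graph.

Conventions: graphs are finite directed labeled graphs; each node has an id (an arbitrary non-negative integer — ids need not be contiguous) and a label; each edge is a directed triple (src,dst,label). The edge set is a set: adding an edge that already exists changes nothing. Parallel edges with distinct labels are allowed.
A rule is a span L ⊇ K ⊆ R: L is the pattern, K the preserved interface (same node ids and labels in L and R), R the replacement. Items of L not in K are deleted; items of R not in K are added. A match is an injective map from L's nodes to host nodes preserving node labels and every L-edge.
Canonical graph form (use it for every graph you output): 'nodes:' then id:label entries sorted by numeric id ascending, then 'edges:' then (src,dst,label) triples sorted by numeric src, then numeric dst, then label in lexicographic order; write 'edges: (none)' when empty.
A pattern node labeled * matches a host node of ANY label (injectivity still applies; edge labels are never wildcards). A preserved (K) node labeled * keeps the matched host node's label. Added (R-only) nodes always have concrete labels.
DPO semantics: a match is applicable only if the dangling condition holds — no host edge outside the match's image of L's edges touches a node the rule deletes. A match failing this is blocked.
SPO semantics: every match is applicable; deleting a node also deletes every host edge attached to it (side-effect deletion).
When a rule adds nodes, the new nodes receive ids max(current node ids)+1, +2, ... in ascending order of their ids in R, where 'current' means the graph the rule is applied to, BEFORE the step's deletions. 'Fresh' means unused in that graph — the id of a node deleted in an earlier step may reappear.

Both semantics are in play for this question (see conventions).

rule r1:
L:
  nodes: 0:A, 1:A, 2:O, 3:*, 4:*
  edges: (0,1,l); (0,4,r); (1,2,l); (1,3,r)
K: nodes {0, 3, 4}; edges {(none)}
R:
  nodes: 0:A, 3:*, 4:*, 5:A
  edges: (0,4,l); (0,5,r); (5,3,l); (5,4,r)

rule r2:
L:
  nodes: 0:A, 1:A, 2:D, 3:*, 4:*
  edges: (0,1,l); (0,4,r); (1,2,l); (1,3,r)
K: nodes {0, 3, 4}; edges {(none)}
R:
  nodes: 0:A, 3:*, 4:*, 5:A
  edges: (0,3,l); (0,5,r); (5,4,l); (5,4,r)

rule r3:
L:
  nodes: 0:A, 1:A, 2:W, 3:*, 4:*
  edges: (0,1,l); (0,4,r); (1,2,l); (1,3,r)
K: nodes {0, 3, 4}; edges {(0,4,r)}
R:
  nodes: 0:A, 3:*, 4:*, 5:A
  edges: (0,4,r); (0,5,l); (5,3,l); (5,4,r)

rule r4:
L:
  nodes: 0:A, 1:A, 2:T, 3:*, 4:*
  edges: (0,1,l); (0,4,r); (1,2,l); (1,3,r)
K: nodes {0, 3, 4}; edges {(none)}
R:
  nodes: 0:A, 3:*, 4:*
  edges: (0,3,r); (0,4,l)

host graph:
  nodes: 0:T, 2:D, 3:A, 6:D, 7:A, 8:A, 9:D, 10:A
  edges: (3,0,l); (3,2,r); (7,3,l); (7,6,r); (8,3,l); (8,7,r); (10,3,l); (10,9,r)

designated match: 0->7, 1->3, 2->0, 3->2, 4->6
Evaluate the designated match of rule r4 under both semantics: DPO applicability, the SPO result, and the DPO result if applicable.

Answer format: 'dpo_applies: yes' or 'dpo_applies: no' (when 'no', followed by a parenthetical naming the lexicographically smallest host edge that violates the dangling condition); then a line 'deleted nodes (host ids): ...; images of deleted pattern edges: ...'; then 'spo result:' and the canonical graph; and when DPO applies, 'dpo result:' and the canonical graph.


dpo_applies: no
(the rule deletes node 3, which keeps host edge (8,3,l) outside the match image — the dangling condition fails, DPO blocks; SPO proceeds and side-deletes such edges)
deleted nodes (host ids): 0, 3; images of deleted pattern edges: (3,0,l); (3,2,r); (7,3,l); (7,6,r)
spo result:
nodes: 2:D, 6:D, 7:A, 8:A, 9:D, 10:A
edges: (7,2,r); (7,6,l); (8,7,r); (10,9,r)


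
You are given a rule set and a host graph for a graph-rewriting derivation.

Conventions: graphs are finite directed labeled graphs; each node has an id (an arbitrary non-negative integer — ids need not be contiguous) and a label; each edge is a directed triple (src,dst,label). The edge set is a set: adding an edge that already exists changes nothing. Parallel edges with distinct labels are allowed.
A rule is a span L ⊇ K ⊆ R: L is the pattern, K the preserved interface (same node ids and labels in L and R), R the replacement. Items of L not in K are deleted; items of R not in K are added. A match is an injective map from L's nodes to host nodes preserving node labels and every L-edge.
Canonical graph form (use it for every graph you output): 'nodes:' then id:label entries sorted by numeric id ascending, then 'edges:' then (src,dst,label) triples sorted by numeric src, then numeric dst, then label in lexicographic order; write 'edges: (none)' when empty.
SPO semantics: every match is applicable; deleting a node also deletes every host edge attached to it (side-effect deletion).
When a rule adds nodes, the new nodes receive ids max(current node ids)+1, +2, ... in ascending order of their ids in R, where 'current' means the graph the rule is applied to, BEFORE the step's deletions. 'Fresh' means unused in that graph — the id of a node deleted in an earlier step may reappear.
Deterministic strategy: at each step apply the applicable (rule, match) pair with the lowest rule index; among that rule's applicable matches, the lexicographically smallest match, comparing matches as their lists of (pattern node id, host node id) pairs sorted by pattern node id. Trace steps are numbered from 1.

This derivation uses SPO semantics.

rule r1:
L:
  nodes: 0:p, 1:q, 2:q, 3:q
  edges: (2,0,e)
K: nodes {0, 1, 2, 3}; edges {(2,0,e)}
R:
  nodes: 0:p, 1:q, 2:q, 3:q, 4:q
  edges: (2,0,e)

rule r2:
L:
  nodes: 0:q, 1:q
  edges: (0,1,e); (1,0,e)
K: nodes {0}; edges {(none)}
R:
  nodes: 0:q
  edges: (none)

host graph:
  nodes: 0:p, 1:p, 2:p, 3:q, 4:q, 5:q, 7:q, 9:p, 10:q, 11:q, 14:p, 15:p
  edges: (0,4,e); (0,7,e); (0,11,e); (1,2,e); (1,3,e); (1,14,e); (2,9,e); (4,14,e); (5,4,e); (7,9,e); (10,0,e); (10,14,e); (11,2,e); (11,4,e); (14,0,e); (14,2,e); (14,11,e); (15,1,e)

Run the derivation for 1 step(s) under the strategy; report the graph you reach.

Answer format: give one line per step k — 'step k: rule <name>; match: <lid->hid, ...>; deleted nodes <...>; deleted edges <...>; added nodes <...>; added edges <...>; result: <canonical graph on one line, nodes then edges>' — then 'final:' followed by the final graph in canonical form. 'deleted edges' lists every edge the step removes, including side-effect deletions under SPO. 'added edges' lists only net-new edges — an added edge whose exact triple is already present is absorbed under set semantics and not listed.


step 1: rule r1; match: 0->0, 1->3, 2->10, 3->4; deleted nodes (none); deleted edges (none); added nodes 16; added edges (none); result: nodes: 0:p, 1:p, 2:p, 3:q, 4:q, 5:q, 7:q, 9:p, 10:q, 11:q, 14:p, 15:p, 16:q edges: (0,4,e); (0,7,e); (0,11,e); (1,2,e); (1,3,e); (1,14,e); (2,9,e); (4,14,e); (5,4,e); (7,9,e); (10,0,e); (10,14,e); (11,2,e); (11,4,e); (14,0,e); (14,2,e); (14,11,e); (15,1,e)
final:
nodes: 0:p, 1:p, 2:p, 3:q, 4:q, 5:q, 7:q, 9:p, 10:q, 11:q, 14:p, 15:p, 16:q
edges: (0,4,e); (0,7,e); (0,11,e); (1,2,e); (1,3,e); (1,14,e); (2,9,e); (4,14,e); (5,4,e); (7,9,e); (10,0,e); (10,14,e); (11,2,e); (11,4,e); (14,0,e); (14,2,e); (14,11,e); (15,1,e)


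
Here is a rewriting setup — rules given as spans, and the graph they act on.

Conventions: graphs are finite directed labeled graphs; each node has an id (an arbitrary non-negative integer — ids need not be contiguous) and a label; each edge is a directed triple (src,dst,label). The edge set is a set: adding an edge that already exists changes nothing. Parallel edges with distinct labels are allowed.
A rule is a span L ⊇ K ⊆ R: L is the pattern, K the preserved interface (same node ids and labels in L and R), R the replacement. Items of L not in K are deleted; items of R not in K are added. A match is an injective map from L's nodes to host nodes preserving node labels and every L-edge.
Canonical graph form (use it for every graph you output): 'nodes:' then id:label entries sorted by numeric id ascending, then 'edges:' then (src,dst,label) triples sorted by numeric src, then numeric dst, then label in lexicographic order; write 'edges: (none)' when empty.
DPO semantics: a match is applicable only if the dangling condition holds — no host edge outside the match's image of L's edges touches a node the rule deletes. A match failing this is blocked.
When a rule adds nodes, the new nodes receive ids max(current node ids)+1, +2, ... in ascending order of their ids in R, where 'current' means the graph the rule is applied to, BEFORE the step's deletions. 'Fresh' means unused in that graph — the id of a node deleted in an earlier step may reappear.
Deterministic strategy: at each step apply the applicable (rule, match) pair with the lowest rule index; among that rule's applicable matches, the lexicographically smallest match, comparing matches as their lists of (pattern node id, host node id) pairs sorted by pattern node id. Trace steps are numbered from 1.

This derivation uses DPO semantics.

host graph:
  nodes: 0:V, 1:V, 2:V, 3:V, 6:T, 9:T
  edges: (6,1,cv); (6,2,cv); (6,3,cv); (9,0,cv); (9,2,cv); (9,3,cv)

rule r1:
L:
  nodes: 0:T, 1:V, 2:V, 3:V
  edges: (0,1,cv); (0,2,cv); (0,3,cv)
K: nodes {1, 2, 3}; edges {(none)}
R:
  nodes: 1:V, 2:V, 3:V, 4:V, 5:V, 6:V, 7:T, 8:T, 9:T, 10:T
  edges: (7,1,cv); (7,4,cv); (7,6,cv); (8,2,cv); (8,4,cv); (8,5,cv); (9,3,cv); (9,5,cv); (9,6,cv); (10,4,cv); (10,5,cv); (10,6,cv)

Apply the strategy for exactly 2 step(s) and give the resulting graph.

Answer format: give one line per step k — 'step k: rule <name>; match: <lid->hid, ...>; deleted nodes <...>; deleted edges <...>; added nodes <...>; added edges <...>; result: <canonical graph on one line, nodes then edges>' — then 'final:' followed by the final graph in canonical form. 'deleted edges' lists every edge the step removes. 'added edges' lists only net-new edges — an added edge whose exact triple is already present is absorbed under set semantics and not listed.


step 1: rule r1; match: 0->6, 1->1, 2->2, 3->3; deleted nodes 6; deleted edges (6,1,cv); (6,2,cv); (6,3,cv); added nodes 10, 11, 12, 13, 14, 15, 16; added edges (13,1,cv); (13,10,cv); (13,12,cv); (14,2,cv); (14,10,cv); (14,11,cv); (15,3,cv); (15,11,cv); (15,12,cv); (16,10,cv); (16,11,cv); (16,12,cv); result: nodes: 0:V, 1:V, 2:V, 3:V, 9:T, 10:V, 11:V, 12:V, 13:T, 14:T, 15:T, 16:T edges: (9,0,cv); (9,2,cv); (9,3,cv); (13,1,cv); (13,10,cv); (13,12,cv); (14,2,cv); (14,10,cv); (14,11,cv); (15,3,cv); (15,11,cv); (15,12,cv); (16,10,cv); (16,11,cv); (16,12,cv)
step 2: rule r1; match: 0->9, 1->0, 2->2, 3->3; deleted nodes 9; deleted edges (9,0,cv); (9,2,cv); (9,3,cv); added nodes 17, 18, 19, 20, 21, 22, 23; added edges (20,0,cv); (20,17,cv); (20,19,cv); (21,2,cv); (21,17,cv); (21,18,cv); (22,3,cv); (22,18,cv); (22,19,cv); (23,17,cv); (23,18,cv); (23,19,cv); result: nodes: 0:V, 1:V, 2:V, 3:V, 10:V, 11:V, 12:V, 13:T, 14:T, 15:T, 16:T, 17:V, 18:V, 19:V, 20:T, 21:T, 22:T, 23:T edges: (13,1,cv); (13,10,cv); (13,12,cv); (14,2,cv); (14,10,cv); (14,11,cv); (15,3,cv); (15,11,cv); (15,12,cv); (16,10,cv); (16,11,cv); (16,12,cv); (20,0,cv); (20,17,cv); (20,19,cv); (21,2,cv); (21,17,cv); (21,18,cv); (22,3,cv); (22,18,cv); (22,19,cv); (23,17,cv); (23,18,cv); (23,19,cv)
final:
nodes: 0:V, 1:V, 2:V, 3:V, 10:V, 11:V, 12:V, 13:T, 14:T, 15:T, 16:T, 17:V, 18:V, 19:V, 20:T, 21:T, 22:T, 23:T
edges: (13,1,cv); (13,10,cv); (13,12,cv); (14,2,cv); (14,10,cv); (14,11,cv); (15,3,cv); (15,11,cv); (15,12,cv); (16,10,cv); (16,11,cv); (16,12,cv); (20,0,cv); (20,17,cv); (20,19,cv); (21,2,cv); (21,17,cv); (21,18,cv); (22,3,cv); (22,18,cv); (22,19,cv); (23,17,cv); (23,18,cv); (23,19,cv)


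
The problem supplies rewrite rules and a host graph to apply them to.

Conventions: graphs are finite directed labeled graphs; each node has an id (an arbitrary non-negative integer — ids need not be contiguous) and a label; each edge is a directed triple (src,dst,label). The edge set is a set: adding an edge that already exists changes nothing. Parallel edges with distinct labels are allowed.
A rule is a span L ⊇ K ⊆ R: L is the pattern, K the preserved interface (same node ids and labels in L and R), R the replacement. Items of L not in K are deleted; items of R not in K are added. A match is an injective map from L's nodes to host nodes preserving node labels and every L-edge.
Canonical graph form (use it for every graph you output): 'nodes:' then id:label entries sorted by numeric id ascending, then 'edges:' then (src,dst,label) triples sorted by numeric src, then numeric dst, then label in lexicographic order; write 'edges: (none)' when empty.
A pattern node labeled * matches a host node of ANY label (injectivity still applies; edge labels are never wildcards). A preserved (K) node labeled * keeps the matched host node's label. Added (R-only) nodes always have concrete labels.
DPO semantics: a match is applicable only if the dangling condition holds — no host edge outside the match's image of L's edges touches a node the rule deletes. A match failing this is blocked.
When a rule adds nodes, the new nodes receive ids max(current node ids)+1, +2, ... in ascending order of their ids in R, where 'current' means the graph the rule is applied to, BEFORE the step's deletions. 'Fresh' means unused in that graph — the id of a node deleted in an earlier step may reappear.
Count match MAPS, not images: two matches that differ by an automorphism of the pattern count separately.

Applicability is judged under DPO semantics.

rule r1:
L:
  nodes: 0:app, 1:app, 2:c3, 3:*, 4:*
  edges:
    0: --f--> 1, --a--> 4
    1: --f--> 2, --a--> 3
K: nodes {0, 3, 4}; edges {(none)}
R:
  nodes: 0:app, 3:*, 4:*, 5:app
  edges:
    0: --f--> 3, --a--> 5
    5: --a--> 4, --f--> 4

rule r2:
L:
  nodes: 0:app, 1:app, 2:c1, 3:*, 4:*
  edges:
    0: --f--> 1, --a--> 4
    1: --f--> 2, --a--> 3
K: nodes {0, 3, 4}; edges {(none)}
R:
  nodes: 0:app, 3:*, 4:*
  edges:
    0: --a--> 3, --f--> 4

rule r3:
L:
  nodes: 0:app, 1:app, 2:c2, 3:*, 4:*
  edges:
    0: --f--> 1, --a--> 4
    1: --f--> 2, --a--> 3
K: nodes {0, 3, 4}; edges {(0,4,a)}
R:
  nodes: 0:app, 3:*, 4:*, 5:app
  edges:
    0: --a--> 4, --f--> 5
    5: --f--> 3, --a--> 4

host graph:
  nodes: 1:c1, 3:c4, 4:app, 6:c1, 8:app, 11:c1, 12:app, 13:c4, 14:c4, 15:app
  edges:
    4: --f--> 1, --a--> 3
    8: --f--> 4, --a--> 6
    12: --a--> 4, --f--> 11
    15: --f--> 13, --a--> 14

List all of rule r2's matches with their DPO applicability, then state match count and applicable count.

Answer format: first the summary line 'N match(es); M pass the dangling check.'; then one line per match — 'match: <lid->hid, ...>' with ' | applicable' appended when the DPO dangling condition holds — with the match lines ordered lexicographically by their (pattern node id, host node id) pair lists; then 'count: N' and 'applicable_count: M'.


1 match(es); 0 pass the dangling check.
match: 0->8, 1->4, 2->1, 3->3, 4->6
count: 1
applicable_count: 0


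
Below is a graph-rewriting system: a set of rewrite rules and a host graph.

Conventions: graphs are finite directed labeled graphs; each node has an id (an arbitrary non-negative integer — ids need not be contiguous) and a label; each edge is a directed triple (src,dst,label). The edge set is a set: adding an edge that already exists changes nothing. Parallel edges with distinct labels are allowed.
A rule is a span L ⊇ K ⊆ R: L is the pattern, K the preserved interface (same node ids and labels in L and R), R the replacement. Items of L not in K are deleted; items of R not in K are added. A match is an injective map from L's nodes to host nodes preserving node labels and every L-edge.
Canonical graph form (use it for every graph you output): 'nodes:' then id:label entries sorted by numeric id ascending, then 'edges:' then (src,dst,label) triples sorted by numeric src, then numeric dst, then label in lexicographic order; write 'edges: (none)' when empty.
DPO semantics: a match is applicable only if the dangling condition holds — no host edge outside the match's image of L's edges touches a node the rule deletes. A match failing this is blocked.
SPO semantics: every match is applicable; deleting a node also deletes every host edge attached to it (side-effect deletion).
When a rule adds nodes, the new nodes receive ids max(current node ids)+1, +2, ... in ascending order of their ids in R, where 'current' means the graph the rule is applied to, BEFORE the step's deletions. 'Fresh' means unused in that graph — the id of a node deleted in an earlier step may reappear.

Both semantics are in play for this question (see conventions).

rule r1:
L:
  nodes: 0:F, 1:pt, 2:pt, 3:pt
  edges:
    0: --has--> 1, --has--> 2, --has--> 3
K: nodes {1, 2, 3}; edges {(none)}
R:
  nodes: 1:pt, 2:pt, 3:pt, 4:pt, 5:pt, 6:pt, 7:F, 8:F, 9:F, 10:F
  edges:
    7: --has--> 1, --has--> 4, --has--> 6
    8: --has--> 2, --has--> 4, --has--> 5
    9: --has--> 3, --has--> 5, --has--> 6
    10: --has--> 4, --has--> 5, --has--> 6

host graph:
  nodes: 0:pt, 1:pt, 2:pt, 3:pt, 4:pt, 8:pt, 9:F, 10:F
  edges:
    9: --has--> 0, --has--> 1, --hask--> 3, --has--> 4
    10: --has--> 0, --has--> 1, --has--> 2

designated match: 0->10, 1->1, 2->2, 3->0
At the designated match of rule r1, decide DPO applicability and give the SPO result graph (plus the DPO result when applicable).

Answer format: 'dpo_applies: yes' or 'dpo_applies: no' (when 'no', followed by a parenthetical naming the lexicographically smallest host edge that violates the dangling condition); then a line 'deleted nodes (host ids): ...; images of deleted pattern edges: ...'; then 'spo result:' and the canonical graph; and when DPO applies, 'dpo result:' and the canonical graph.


dpo_applies: yes
deleted nodes (host ids): 10; images of deleted pattern edges: (10,0,has); (10,1,has); (10,2,has)
spo result:
nodes: 0:pt, 1:pt, 2:pt, 3:pt, 4:pt, 8:pt, 9:F, 11:pt, 12:pt, 13:pt, 14:F, 15:F, 16:F, 17:F
edges: (9,0,has); (9,1,has); (9,3,hask); (9,4,has); (14,1,has); (14,11,has); (14,13,has); (15,2,has); (15,11,has); (15,12,has); (16,0,has); (16,12,has); (16,13,has); (17,11,has); (17,12,has); (17,13,has)
dpo result:
nodes: 0:pt, 1:pt, 2:pt, 3:pt, 4:pt, 8:pt, 9:F, 11:pt, 12:pt, 13:pt, 14:F, 15:F, 16:F, 17:F
edges: (9,0,has); (9,1,has); (9,3,hask); (9,4,has); (14,1,has); (14,11,has); (14,13,has); (15,2,has); (15,11,has); (15,12,has); (16,0,has); (16,12,has); (16,13,has); (17,11,has); (17,12,has); (17,13,has)


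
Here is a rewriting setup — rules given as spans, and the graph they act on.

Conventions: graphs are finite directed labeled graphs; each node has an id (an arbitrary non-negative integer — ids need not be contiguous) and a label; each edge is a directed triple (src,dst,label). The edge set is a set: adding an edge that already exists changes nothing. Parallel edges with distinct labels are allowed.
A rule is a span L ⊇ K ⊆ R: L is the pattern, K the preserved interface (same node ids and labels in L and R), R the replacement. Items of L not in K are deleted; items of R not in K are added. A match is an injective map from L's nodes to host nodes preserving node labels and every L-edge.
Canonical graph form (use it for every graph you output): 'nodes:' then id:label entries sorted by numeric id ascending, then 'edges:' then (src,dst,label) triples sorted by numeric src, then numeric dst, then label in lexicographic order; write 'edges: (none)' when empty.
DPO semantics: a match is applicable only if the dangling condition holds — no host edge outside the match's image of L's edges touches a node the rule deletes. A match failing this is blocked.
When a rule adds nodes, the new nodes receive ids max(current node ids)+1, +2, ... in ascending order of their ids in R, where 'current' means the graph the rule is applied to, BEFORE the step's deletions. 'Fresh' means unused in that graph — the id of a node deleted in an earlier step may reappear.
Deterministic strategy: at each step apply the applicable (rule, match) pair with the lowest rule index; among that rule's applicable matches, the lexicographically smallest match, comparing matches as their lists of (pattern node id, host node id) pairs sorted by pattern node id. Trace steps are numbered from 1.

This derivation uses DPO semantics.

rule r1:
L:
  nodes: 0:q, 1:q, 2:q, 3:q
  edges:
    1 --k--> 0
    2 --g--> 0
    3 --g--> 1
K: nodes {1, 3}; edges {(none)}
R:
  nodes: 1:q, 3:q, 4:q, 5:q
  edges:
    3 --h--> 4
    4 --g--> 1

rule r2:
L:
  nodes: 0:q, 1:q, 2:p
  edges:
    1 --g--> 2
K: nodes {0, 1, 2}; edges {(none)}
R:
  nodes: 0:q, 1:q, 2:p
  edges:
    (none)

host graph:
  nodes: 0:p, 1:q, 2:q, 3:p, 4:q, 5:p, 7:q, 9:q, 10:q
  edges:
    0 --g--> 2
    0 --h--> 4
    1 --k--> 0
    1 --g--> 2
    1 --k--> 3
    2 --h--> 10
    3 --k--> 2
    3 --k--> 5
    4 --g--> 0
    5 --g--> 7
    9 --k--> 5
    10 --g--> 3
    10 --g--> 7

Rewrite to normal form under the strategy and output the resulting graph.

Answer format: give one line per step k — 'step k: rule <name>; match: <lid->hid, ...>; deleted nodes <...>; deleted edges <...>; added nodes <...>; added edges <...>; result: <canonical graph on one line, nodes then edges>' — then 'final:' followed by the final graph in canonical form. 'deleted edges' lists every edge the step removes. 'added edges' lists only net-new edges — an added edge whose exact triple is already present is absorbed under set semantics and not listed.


step 1: rule r2; match: 0->1, 1->4, 2->0; deleted nodes (none); deleted edges (4,0,g); added nodes (none); added edges (none); result: nodes: 0:p, 1:q, 2:q, 3:p, 4:q, 5:p, 7:q, 9:q, 10:q edges: (0,2,g); (0,4,h); (1,0,k); (1,2,g); (1,3,k); (2,10,h); (3,2,k); (3,5,k); (5,7,g); (9,5,k); (10,3,g); (10,7,g)
step 2: rule r2; match: 0->1, 1->10, 2->3; deleted nodes (none); deleted edges (10,3,g); added nodes (none); added edges (none); result: nodes: 0:p, 1:q, 2:q, 3:p, 4:q, 5:p, 7:q, 9:q, 10:q edges: (0,2,g); (0,4,h); (1,0,k); (1,2,g); (1,3,k); (2,10,h); (3,2,k); (3,5,k); (5,7,g); (9,5,k); (10,7,g)
final:
nodes: 0:p, 1:q, 2:q, 3:p, 4:q, 5:p, 7:q, 9:q, 10:q
edges: (0,2,g); (0,4,h); (1,0,k); (1,2,g); (1,3,k); (2,10,h); (3,2,k); (3,5,k); (5,7,g); (9,5,k); (10,7,g)
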